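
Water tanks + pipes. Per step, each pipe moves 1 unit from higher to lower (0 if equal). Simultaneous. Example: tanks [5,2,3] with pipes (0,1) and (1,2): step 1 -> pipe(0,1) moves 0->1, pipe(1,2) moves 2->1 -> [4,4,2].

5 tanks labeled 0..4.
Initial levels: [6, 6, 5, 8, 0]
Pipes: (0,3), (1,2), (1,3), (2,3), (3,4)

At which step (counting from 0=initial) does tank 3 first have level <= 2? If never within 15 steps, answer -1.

Answer: 5

Derivation:
Step 1: flows [3->0,1->2,3->1,3->2,3->4] -> levels [7 6 7 4 1]
Step 2: flows [0->3,2->1,1->3,2->3,3->4] -> levels [6 6 5 6 2]
Step 3: flows [0=3,1->2,1=3,3->2,3->4] -> levels [6 5 7 4 3]
Step 4: flows [0->3,2->1,1->3,2->3,3->4] -> levels [5 5 5 6 4]
Step 5: flows [3->0,1=2,3->1,3->2,3->4] -> levels [6 6 6 2 5]
Tank 3 first reaches <=2 at step 5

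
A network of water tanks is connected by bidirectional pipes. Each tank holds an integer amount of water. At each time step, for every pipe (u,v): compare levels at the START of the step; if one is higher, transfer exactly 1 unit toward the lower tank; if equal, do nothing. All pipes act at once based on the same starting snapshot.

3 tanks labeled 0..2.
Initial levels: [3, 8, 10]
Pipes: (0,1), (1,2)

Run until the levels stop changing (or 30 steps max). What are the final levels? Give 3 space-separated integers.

Answer: 7 7 7

Derivation:
Step 1: flows [1->0,2->1] -> levels [4 8 9]
Step 2: flows [1->0,2->1] -> levels [5 8 8]
Step 3: flows [1->0,1=2] -> levels [6 7 8]
Step 4: flows [1->0,2->1] -> levels [7 7 7]
Step 5: flows [0=1,1=2] -> levels [7 7 7]
  -> stable (no change)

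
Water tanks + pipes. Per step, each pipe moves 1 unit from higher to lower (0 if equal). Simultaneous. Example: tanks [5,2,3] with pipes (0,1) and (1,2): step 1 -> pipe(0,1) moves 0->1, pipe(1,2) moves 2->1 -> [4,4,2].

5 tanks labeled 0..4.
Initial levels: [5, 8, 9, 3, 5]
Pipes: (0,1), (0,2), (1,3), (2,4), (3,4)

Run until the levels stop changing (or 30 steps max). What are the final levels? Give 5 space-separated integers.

Step 1: flows [1->0,2->0,1->3,2->4,4->3] -> levels [7 6 7 5 5]
Step 2: flows [0->1,0=2,1->3,2->4,3=4] -> levels [6 6 6 6 6]
Step 3: flows [0=1,0=2,1=3,2=4,3=4] -> levels [6 6 6 6 6]
  -> stable (no change)

Answer: 6 6 6 6 6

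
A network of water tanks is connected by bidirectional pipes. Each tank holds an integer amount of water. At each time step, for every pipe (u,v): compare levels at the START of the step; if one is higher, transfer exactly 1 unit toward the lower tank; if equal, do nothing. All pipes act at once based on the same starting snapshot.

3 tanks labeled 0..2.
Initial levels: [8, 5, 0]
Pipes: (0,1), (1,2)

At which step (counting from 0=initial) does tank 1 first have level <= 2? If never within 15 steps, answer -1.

Step 1: flows [0->1,1->2] -> levels [7 5 1]
Step 2: flows [0->1,1->2] -> levels [6 5 2]
Step 3: flows [0->1,1->2] -> levels [5 5 3]
Step 4: flows [0=1,1->2] -> levels [5 4 4]
Step 5: flows [0->1,1=2] -> levels [4 5 4]
Step 6: flows [1->0,1->2] -> levels [5 3 5]
Step 7: flows [0->1,2->1] -> levels [4 5 4]
  -> period-2 cycle (repeats step 5); tank 1 never drops to <=2
Tank 1 never reaches <=2 within 15 steps

Answer: -1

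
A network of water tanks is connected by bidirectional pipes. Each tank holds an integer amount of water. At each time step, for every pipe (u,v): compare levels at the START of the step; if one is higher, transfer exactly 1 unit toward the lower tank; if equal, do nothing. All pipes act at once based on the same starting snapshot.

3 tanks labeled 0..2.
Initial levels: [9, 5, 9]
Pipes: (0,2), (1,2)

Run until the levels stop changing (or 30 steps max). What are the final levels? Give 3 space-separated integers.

Step 1: flows [0=2,2->1] -> levels [9 6 8]
Step 2: flows [0->2,2->1] -> levels [8 7 8]
Step 3: flows [0=2,2->1] -> levels [8 8 7]
Step 4: flows [0->2,1->2] -> levels [7 7 9]
Step 5: flows [2->0,2->1] -> levels [8 8 7]
  -> period-2 cycle: step 5 state = step 3 state; never stabilizes
  -> state at step 30: (30-3) mod 2 = 1, same as step 4 -> [7 7 9]

Answer: 7 7 9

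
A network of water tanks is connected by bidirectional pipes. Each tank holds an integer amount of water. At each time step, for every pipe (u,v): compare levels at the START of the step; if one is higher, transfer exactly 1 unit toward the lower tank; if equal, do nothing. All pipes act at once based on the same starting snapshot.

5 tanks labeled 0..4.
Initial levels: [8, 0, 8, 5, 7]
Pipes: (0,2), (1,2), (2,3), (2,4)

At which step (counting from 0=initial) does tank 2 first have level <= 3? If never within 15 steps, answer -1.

Answer: 5

Derivation:
Step 1: flows [0=2,2->1,2->3,2->4] -> levels [8 1 5 6 8]
Step 2: flows [0->2,2->1,3->2,4->2] -> levels [7 2 7 5 7]
Step 3: flows [0=2,2->1,2->3,2=4] -> levels [7 3 5 6 7]
Step 4: flows [0->2,2->1,3->2,4->2] -> levels [6 4 7 5 6]
Step 5: flows [2->0,2->1,2->3,2->4] -> levels [7 5 3 6 7]
Tank 2 first reaches <=3 at step 5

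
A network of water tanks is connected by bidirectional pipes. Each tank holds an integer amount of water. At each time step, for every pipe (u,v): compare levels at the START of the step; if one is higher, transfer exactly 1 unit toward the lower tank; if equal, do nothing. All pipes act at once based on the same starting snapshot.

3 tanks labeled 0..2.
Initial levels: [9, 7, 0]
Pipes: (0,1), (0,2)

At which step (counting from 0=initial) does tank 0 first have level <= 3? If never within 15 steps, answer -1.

Answer: -1

Derivation:
Step 1: flows [0->1,0->2] -> levels [7 8 1]
Step 2: flows [1->0,0->2] -> levels [7 7 2]
Step 3: flows [0=1,0->2] -> levels [6 7 3]
Step 4: flows [1->0,0->2] -> levels [6 6 4]
Step 5: flows [0=1,0->2] -> levels [5 6 5]
Step 6: flows [1->0,0=2] -> levels [6 5 5]
Step 7: flows [0->1,0->2] -> levels [4 6 6]
Step 8: flows [1->0,2->0] -> levels [6 5 5]
  -> period-2 cycle (repeats step 6); tank 0 never drops to <=3
Tank 0 never reaches <=3 within 15 steps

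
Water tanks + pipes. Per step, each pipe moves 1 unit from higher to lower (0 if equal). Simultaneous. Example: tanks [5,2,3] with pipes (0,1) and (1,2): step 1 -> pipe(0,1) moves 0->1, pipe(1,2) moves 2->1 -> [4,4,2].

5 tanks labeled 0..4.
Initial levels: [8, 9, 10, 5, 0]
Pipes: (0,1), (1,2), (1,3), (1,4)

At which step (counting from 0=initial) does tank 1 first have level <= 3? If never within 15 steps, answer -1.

Answer: -1

Derivation:
Step 1: flows [1->0,2->1,1->3,1->4] -> levels [9 7 9 6 1]
Step 2: flows [0->1,2->1,1->3,1->4] -> levels [8 7 8 7 2]
Step 3: flows [0->1,2->1,1=3,1->4] -> levels [7 8 7 7 3]
Step 4: flows [1->0,1->2,1->3,1->4] -> levels [8 4 8 8 4]
Step 5: flows [0->1,2->1,3->1,1=4] -> levels [7 7 7 7 4]
Step 6: flows [0=1,1=2,1=3,1->4] -> levels [7 6 7 7 5]
Step 7: flows [0->1,2->1,3->1,1->4] -> levels [6 8 6 6 6]
Step 8: flows [1->0,1->2,1->3,1->4] -> levels [7 4 7 7 7]
Step 9: flows [0->1,2->1,3->1,4->1] -> levels [6 8 6 6 6]
  -> period-2 cycle (repeats step 7); tank 1 never drops to <=3
Tank 1 never reaches <=3 within 15 steps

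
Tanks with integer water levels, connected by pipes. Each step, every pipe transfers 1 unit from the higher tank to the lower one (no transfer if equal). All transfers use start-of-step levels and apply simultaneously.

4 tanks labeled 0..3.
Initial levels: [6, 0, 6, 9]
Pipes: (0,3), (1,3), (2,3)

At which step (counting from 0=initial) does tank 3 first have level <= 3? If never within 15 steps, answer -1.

Answer: 6

Derivation:
Step 1: flows [3->0,3->1,3->2] -> levels [7 1 7 6]
Step 2: flows [0->3,3->1,2->3] -> levels [6 2 6 7]
Step 3: flows [3->0,3->1,3->2] -> levels [7 3 7 4]
Step 4: flows [0->3,3->1,2->3] -> levels [6 4 6 5]
Step 5: flows [0->3,3->1,2->3] -> levels [5 5 5 6]
Step 6: flows [3->0,3->1,3->2] -> levels [6 6 6 3]
Tank 3 first reaches <=3 at step 6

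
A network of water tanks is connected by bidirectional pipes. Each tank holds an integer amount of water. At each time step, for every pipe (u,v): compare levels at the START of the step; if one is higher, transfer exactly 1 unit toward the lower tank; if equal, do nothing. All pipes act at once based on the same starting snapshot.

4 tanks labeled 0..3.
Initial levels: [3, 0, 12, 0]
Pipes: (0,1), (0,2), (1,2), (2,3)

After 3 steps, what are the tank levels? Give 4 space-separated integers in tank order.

Step 1: flows [0->1,2->0,2->1,2->3] -> levels [3 2 9 1]
Step 2: flows [0->1,2->0,2->1,2->3] -> levels [3 4 6 2]
Step 3: flows [1->0,2->0,2->1,2->3] -> levels [5 4 3 3]

Answer: 5 4 3 3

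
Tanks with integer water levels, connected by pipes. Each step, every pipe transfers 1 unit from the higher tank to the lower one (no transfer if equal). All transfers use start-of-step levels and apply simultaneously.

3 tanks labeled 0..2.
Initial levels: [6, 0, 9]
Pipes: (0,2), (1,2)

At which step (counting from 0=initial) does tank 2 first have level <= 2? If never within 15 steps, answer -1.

Step 1: flows [2->0,2->1] -> levels [7 1 7]
Step 2: flows [0=2,2->1] -> levels [7 2 6]
Step 3: flows [0->2,2->1] -> levels [6 3 6]
Step 4: flows [0=2,2->1] -> levels [6 4 5]
Step 5: flows [0->2,2->1] -> levels [5 5 5]
Step 6: flows [0=2,1=2] -> levels [5 5 5]
  -> stable; tank 2 stays at 5 > 2
Tank 2 never reaches <=2 within 15 steps

Answer: -1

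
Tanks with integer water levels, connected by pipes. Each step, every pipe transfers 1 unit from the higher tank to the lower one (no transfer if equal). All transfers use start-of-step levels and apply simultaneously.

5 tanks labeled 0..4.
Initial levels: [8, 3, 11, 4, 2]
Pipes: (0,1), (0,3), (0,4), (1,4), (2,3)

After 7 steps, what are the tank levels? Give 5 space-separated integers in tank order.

Answer: 7 4 7 6 4

Derivation:
Step 1: flows [0->1,0->3,0->4,1->4,2->3] -> levels [5 3 10 6 4]
Step 2: flows [0->1,3->0,0->4,4->1,2->3] -> levels [4 5 9 6 4]
Step 3: flows [1->0,3->0,0=4,1->4,2->3] -> levels [6 3 8 6 5]
Step 4: flows [0->1,0=3,0->4,4->1,2->3] -> levels [4 5 7 7 5]
Step 5: flows [1->0,3->0,4->0,1=4,2=3] -> levels [7 4 7 6 4]
Step 6: flows [0->1,0->3,0->4,1=4,2->3] -> levels [4 5 6 8 5]
Step 7: flows [1->0,3->0,4->0,1=4,3->2] -> levels [7 4 7 6 4]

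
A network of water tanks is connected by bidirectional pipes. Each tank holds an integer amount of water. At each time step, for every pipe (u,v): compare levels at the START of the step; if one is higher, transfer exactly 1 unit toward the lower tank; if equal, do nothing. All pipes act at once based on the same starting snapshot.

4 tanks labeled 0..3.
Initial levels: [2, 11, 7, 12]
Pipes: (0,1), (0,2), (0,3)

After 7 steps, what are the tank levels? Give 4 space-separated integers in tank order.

Step 1: flows [1->0,2->0,3->0] -> levels [5 10 6 11]
Step 2: flows [1->0,2->0,3->0] -> levels [8 9 5 10]
Step 3: flows [1->0,0->2,3->0] -> levels [9 8 6 9]
Step 4: flows [0->1,0->2,0=3] -> levels [7 9 7 9]
Step 5: flows [1->0,0=2,3->0] -> levels [9 8 7 8]
Step 6: flows [0->1,0->2,0->3] -> levels [6 9 8 9]
Step 7: flows [1->0,2->0,3->0] -> levels [9 8 7 8]

Answer: 9 8 7 8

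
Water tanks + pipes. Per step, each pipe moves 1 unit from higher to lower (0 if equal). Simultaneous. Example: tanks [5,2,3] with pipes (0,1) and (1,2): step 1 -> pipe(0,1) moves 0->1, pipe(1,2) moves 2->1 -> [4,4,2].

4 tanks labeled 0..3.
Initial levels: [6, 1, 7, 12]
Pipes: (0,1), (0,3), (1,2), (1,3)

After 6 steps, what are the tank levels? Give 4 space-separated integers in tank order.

Answer: 6 8 6 6

Derivation:
Step 1: flows [0->1,3->0,2->1,3->1] -> levels [6 4 6 10]
Step 2: flows [0->1,3->0,2->1,3->1] -> levels [6 7 5 8]
Step 3: flows [1->0,3->0,1->2,3->1] -> levels [8 6 6 6]
Step 4: flows [0->1,0->3,1=2,1=3] -> levels [6 7 6 7]
Step 5: flows [1->0,3->0,1->2,1=3] -> levels [8 5 7 6]
Step 6: flows [0->1,0->3,2->1,3->1] -> levels [6 8 6 6]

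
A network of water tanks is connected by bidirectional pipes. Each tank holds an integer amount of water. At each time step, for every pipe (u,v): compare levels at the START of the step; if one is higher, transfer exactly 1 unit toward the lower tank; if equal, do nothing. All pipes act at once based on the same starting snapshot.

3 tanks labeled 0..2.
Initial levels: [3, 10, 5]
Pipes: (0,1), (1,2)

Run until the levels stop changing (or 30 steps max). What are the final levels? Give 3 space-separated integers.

Answer: 6 6 6

Derivation:
Step 1: flows [1->0,1->2] -> levels [4 8 6]
Step 2: flows [1->0,1->2] -> levels [5 6 7]
Step 3: flows [1->0,2->1] -> levels [6 6 6]
Step 4: flows [0=1,1=2] -> levels [6 6 6]
  -> stable (no change)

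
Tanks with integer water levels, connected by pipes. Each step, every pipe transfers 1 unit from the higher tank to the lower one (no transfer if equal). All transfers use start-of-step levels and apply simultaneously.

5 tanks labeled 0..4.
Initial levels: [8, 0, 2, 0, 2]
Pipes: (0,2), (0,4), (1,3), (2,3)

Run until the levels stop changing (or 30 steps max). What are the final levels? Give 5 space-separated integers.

Step 1: flows [0->2,0->4,1=3,2->3] -> levels [6 0 2 1 3]
Step 2: flows [0->2,0->4,3->1,2->3] -> levels [4 1 2 1 4]
Step 3: flows [0->2,0=4,1=3,2->3] -> levels [3 1 2 2 4]
Step 4: flows [0->2,4->0,3->1,2=3] -> levels [3 2 3 1 3]
Step 5: flows [0=2,0=4,1->3,2->3] -> levels [3 1 2 3 3]
Step 6: flows [0->2,0=4,3->1,3->2] -> levels [2 2 4 1 3]
Step 7: flows [2->0,4->0,1->3,2->3] -> levels [4 1 2 3 2]
Step 8: flows [0->2,0->4,3->1,3->2] -> levels [2 2 4 1 3]
  -> period-2 cycle: step 8 state = step 6 state; never stabilizes
  -> state at step 30: (30-6) mod 2 = 0, same as step 6 -> [2 2 4 1 3]

Answer: 2 2 4 1 3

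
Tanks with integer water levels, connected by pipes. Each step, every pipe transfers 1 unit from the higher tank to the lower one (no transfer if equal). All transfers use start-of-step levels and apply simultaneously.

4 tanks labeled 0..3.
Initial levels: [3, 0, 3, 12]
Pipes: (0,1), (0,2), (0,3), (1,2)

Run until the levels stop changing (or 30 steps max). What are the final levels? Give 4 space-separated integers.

Step 1: flows [0->1,0=2,3->0,2->1] -> levels [3 2 2 11]
Step 2: flows [0->1,0->2,3->0,1=2] -> levels [2 3 3 10]
Step 3: flows [1->0,2->0,3->0,1=2] -> levels [5 2 2 9]
Step 4: flows [0->1,0->2,3->0,1=2] -> levels [4 3 3 8]
Step 5: flows [0->1,0->2,3->0,1=2] -> levels [3 4 4 7]
Step 6: flows [1->0,2->0,3->0,1=2] -> levels [6 3 3 6]
Step 7: flows [0->1,0->2,0=3,1=2] -> levels [4 4 4 6]
Step 8: flows [0=1,0=2,3->0,1=2] -> levels [5 4 4 5]
Step 9: flows [0->1,0->2,0=3,1=2] -> levels [3 5 5 5]
Step 10: flows [1->0,2->0,3->0,1=2] -> levels [6 4 4 4]
Step 11: flows [0->1,0->2,0->3,1=2] -> levels [3 5 5 5]
  -> period-2 cycle: step 11 state = step 9 state; never stabilizes
  -> state at step 30: (30-9) mod 2 = 1, same as step 10 -> [6 4 4 4]

Answer: 6 4 4 4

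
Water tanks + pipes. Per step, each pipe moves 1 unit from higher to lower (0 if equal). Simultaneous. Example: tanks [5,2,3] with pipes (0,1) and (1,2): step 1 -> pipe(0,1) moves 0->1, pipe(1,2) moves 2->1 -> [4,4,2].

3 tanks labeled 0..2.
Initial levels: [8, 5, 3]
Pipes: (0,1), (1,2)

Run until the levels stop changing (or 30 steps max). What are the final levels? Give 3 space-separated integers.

Answer: 6 4 6

Derivation:
Step 1: flows [0->1,1->2] -> levels [7 5 4]
Step 2: flows [0->1,1->2] -> levels [6 5 5]
Step 3: flows [0->1,1=2] -> levels [5 6 5]
Step 4: flows [1->0,1->2] -> levels [6 4 6]
Step 5: flows [0->1,2->1] -> levels [5 6 5]
  -> period-2 cycle: step 5 state = step 3 state; never stabilizes
  -> state at step 30: (30-3) mod 2 = 1, same as step 4 -> [6 4 6]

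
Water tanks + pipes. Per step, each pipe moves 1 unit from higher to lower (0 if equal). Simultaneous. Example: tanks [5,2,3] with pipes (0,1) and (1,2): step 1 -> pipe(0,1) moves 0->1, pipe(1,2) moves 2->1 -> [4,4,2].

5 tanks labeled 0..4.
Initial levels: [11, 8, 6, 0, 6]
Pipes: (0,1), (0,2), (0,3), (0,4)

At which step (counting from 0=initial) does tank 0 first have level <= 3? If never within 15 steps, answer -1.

Answer: -1

Derivation:
Step 1: flows [0->1,0->2,0->3,0->4] -> levels [7 9 7 1 7]
Step 2: flows [1->0,0=2,0->3,0=4] -> levels [7 8 7 2 7]
Step 3: flows [1->0,0=2,0->3,0=4] -> levels [7 7 7 3 7]
Step 4: flows [0=1,0=2,0->3,0=4] -> levels [6 7 7 4 7]
Step 5: flows [1->0,2->0,0->3,4->0] -> levels [8 6 6 5 6]
Step 6: flows [0->1,0->2,0->3,0->4] -> levels [4 7 7 6 7]
Step 7: flows [1->0,2->0,3->0,4->0] -> levels [8 6 6 5 6]
  -> period-2 cycle (repeats step 5); tank 0 never drops to <=3
Tank 0 never reaches <=3 within 15 steps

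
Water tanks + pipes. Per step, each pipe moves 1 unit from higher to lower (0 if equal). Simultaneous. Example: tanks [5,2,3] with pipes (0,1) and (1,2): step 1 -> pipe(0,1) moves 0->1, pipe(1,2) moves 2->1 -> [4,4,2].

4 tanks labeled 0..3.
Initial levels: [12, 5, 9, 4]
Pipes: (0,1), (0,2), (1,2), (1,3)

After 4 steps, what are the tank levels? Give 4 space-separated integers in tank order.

Step 1: flows [0->1,0->2,2->1,1->3] -> levels [10 6 9 5]
Step 2: flows [0->1,0->2,2->1,1->3] -> levels [8 7 9 6]
Step 3: flows [0->1,2->0,2->1,1->3] -> levels [8 8 7 7]
Step 4: flows [0=1,0->2,1->2,1->3] -> levels [7 6 9 8]

Answer: 7 6 9 8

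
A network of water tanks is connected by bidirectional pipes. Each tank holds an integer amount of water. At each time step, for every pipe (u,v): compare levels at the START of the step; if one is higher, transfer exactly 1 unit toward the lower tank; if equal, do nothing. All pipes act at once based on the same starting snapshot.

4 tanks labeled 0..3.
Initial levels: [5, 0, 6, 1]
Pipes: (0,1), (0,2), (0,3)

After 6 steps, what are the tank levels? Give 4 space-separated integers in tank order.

Answer: 3 3 3 3

Derivation:
Step 1: flows [0->1,2->0,0->3] -> levels [4 1 5 2]
Step 2: flows [0->1,2->0,0->3] -> levels [3 2 4 3]
Step 3: flows [0->1,2->0,0=3] -> levels [3 3 3 3]
Step 4: flows [0=1,0=2,0=3] -> levels [3 3 3 3]
  -> stable; steps 5..6 unchanged -> [3 3 3 3]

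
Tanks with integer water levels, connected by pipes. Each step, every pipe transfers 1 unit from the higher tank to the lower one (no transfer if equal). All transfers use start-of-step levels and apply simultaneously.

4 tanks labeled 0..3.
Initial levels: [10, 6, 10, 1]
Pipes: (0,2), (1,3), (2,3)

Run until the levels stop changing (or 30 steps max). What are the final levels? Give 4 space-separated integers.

Step 1: flows [0=2,1->3,2->3] -> levels [10 5 9 3]
Step 2: flows [0->2,1->3,2->3] -> levels [9 4 9 5]
Step 3: flows [0=2,3->1,2->3] -> levels [9 5 8 5]
Step 4: flows [0->2,1=3,2->3] -> levels [8 5 8 6]
Step 5: flows [0=2,3->1,2->3] -> levels [8 6 7 6]
Step 6: flows [0->2,1=3,2->3] -> levels [7 6 7 7]
Step 7: flows [0=2,3->1,2=3] -> levels [7 7 7 6]
Step 8: flows [0=2,1->3,2->3] -> levels [7 6 6 8]
Step 9: flows [0->2,3->1,3->2] -> levels [6 7 8 6]
Step 10: flows [2->0,1->3,2->3] -> levels [7 6 6 8]
  -> period-2 cycle: step 10 state = step 8 state; never stabilizes
  -> state at step 30: (30-8) mod 2 = 0, same as step 8 -> [7 6 6 8]

Answer: 7 6 6 8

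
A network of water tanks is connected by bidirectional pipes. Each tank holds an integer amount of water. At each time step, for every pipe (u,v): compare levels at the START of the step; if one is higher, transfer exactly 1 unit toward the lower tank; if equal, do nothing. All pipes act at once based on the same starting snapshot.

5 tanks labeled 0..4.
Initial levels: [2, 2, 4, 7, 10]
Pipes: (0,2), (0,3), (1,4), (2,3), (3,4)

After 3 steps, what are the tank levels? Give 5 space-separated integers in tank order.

Step 1: flows [2->0,3->0,4->1,3->2,4->3] -> levels [4 3 4 6 8]
Step 2: flows [0=2,3->0,4->1,3->2,4->3] -> levels [5 4 5 5 6]
Step 3: flows [0=2,0=3,4->1,2=3,4->3] -> levels [5 5 5 6 4]

Answer: 5 5 5 6 4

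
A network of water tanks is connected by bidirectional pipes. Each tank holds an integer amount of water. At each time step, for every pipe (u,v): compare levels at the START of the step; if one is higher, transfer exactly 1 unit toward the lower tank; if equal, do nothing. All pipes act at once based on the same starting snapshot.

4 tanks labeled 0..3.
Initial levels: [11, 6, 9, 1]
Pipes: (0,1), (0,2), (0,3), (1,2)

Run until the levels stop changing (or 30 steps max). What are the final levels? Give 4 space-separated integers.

Step 1: flows [0->1,0->2,0->3,2->1] -> levels [8 8 9 2]
Step 2: flows [0=1,2->0,0->3,2->1] -> levels [8 9 7 3]
Step 3: flows [1->0,0->2,0->3,1->2] -> levels [7 7 9 4]
Step 4: flows [0=1,2->0,0->3,2->1] -> levels [7 8 7 5]
Step 5: flows [1->0,0=2,0->3,1->2] -> levels [7 6 8 6]
Step 6: flows [0->1,2->0,0->3,2->1] -> levels [6 8 6 7]
Step 7: flows [1->0,0=2,3->0,1->2] -> levels [8 6 7 6]
Step 8: flows [0->1,0->2,0->3,2->1] -> levels [5 8 7 7]
Step 9: flows [1->0,2->0,3->0,1->2] -> levels [8 6 7 6]
  -> period-2 cycle: step 9 state = step 7 state; never stabilizes
  -> state at step 30: (30-7) mod 2 = 1, same as step 8 -> [5 8 7 7]

Answer: 5 8 7 7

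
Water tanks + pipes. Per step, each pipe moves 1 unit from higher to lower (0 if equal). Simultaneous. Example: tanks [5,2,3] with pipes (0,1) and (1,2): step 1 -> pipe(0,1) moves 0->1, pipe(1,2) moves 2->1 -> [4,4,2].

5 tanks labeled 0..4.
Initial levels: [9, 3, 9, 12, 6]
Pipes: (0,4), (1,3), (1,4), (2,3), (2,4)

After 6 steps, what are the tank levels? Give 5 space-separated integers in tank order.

Step 1: flows [0->4,3->1,4->1,3->2,2->4] -> levels [8 5 9 10 7]
Step 2: flows [0->4,3->1,4->1,3->2,2->4] -> levels [7 7 9 8 8]
Step 3: flows [4->0,3->1,4->1,2->3,2->4] -> levels [8 9 7 8 7]
Step 4: flows [0->4,1->3,1->4,3->2,2=4] -> levels [7 7 8 8 9]
Step 5: flows [4->0,3->1,4->1,2=3,4->2] -> levels [8 9 9 7 6]
Step 6: flows [0->4,1->3,1->4,2->3,2->4] -> levels [7 7 7 9 9]

Answer: 7 7 7 9 9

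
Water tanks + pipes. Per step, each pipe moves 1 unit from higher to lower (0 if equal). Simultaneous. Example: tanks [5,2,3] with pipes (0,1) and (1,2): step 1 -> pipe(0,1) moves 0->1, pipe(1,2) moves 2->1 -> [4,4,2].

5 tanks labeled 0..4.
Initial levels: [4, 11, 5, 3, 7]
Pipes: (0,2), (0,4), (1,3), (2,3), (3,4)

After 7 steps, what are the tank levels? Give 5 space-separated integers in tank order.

Answer: 6 6 5 8 5

Derivation:
Step 1: flows [2->0,4->0,1->3,2->3,4->3] -> levels [6 10 3 6 5]
Step 2: flows [0->2,0->4,1->3,3->2,3->4] -> levels [4 9 5 5 7]
Step 3: flows [2->0,4->0,1->3,2=3,4->3] -> levels [6 8 4 7 5]
Step 4: flows [0->2,0->4,1->3,3->2,3->4] -> levels [4 7 6 6 7]
Step 5: flows [2->0,4->0,1->3,2=3,4->3] -> levels [6 6 5 8 5]
Step 6: flows [0->2,0->4,3->1,3->2,3->4] -> levels [4 7 7 5 7]
Step 7: flows [2->0,4->0,1->3,2->3,4->3] -> levels [6 6 5 8 5]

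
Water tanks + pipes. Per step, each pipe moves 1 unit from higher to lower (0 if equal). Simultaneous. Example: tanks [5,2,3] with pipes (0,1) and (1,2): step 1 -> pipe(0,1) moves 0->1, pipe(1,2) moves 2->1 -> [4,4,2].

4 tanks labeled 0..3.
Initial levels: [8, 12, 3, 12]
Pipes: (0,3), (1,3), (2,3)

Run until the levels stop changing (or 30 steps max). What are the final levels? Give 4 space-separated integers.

Step 1: flows [3->0,1=3,3->2] -> levels [9 12 4 10]
Step 2: flows [3->0,1->3,3->2] -> levels [10 11 5 9]
Step 3: flows [0->3,1->3,3->2] -> levels [9 10 6 10]
Step 4: flows [3->0,1=3,3->2] -> levels [10 10 7 8]
Step 5: flows [0->3,1->3,3->2] -> levels [9 9 8 9]
Step 6: flows [0=3,1=3,3->2] -> levels [9 9 9 8]
Step 7: flows [0->3,1->3,2->3] -> levels [8 8 8 11]
Step 8: flows [3->0,3->1,3->2] -> levels [9 9 9 8]
  -> period-2 cycle: step 8 state = step 6 state; never stabilizes
  -> state at step 30: (30-6) mod 2 = 0, same as step 6 -> [9 9 9 8]

Answer: 9 9 9 8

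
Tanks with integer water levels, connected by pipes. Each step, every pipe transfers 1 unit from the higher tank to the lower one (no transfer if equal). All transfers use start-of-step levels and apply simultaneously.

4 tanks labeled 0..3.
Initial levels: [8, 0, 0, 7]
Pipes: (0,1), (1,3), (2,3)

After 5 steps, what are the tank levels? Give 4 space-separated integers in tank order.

Step 1: flows [0->1,3->1,3->2] -> levels [7 2 1 5]
Step 2: flows [0->1,3->1,3->2] -> levels [6 4 2 3]
Step 3: flows [0->1,1->3,3->2] -> levels [5 4 3 3]
Step 4: flows [0->1,1->3,2=3] -> levels [4 4 3 4]
Step 5: flows [0=1,1=3,3->2] -> levels [4 4 4 3]

Answer: 4 4 4 3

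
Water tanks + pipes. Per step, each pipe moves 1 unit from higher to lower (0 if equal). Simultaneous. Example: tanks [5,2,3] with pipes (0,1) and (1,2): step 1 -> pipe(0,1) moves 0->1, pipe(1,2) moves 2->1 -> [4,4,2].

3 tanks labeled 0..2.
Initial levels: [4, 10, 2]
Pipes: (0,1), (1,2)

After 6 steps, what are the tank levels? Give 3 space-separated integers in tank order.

Answer: 5 6 5

Derivation:
Step 1: flows [1->0,1->2] -> levels [5 8 3]
Step 2: flows [1->0,1->2] -> levels [6 6 4]
Step 3: flows [0=1,1->2] -> levels [6 5 5]
Step 4: flows [0->1,1=2] -> levels [5 6 5]
Step 5: flows [1->0,1->2] -> levels [6 4 6]
Step 6: flows [0->1,2->1] -> levels [5 6 5]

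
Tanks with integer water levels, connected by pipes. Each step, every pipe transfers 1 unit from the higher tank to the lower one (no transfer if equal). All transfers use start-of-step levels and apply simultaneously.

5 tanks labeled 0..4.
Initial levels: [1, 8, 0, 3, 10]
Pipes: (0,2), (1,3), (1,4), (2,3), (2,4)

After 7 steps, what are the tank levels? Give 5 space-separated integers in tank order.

Answer: 4 5 5 4 4

Derivation:
Step 1: flows [0->2,1->3,4->1,3->2,4->2] -> levels [0 8 3 3 8]
Step 2: flows [2->0,1->3,1=4,2=3,4->2] -> levels [1 7 3 4 7]
Step 3: flows [2->0,1->3,1=4,3->2,4->2] -> levels [2 6 4 4 6]
Step 4: flows [2->0,1->3,1=4,2=3,4->2] -> levels [3 5 4 5 5]
Step 5: flows [2->0,1=3,1=4,3->2,4->2] -> levels [4 5 5 4 4]
Step 6: flows [2->0,1->3,1->4,2->3,2->4] -> levels [5 3 2 6 6]
Step 7: flows [0->2,3->1,4->1,3->2,4->2] -> levels [4 5 5 4 4]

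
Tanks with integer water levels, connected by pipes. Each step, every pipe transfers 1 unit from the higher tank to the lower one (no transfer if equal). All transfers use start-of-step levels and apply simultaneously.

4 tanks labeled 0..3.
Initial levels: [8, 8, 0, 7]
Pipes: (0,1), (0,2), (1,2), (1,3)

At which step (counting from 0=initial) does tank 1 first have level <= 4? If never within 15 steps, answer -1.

Answer: 5

Derivation:
Step 1: flows [0=1,0->2,1->2,1->3] -> levels [7 6 2 8]
Step 2: flows [0->1,0->2,1->2,3->1] -> levels [5 7 4 7]
Step 3: flows [1->0,0->2,1->2,1=3] -> levels [5 5 6 7]
Step 4: flows [0=1,2->0,2->1,3->1] -> levels [6 7 4 6]
Step 5: flows [1->0,0->2,1->2,1->3] -> levels [6 4 6 7]
Tank 1 first reaches <=4 at step 5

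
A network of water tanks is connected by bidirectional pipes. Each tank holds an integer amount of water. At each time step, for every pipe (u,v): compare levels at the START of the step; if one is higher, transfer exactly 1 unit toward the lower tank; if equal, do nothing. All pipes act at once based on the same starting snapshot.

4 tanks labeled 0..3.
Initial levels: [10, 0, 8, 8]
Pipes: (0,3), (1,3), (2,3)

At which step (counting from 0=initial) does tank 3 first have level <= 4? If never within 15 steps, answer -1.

Step 1: flows [0->3,3->1,2=3] -> levels [9 1 8 8]
Step 2: flows [0->3,3->1,2=3] -> levels [8 2 8 8]
Step 3: flows [0=3,3->1,2=3] -> levels [8 3 8 7]
Step 4: flows [0->3,3->1,2->3] -> levels [7 4 7 8]
Step 5: flows [3->0,3->1,3->2] -> levels [8 5 8 5]
Step 6: flows [0->3,1=3,2->3] -> levels [7 5 7 7]
Step 7: flows [0=3,3->1,2=3] -> levels [7 6 7 6]
Step 8: flows [0->3,1=3,2->3] -> levels [6 6 6 8]
Step 9: flows [3->0,3->1,3->2] -> levels [7 7 7 5]
Step 10: flows [0->3,1->3,2->3] -> levels [6 6 6 8]
  -> period-2 cycle (repeats step 8); tank 3 never drops to <=4
Tank 3 never reaches <=4 within 15 steps

Answer: -1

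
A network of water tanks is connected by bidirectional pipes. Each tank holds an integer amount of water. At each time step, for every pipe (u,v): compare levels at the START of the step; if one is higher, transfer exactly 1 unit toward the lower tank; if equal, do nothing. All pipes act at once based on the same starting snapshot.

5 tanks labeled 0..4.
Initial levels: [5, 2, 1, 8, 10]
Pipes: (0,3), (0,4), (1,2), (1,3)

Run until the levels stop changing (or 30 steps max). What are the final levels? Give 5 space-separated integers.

Step 1: flows [3->0,4->0,1->2,3->1] -> levels [7 2 2 6 9]
Step 2: flows [0->3,4->0,1=2,3->1] -> levels [7 3 2 6 8]
Step 3: flows [0->3,4->0,1->2,3->1] -> levels [7 3 3 6 7]
Step 4: flows [0->3,0=4,1=2,3->1] -> levels [6 4 3 6 7]
Step 5: flows [0=3,4->0,1->2,3->1] -> levels [7 4 4 5 6]
Step 6: flows [0->3,0->4,1=2,3->1] -> levels [5 5 4 5 7]
Step 7: flows [0=3,4->0,1->2,1=3] -> levels [6 4 5 5 6]
Step 8: flows [0->3,0=4,2->1,3->1] -> levels [5 6 4 5 6]
Step 9: flows [0=3,4->0,1->2,1->3] -> levels [6 4 5 6 5]
Step 10: flows [0=3,0->4,2->1,3->1] -> levels [5 6 4 5 6]
  -> period-2 cycle: step 10 state = step 8 state; never stabilizes
  -> state at step 30: (30-8) mod 2 = 0, same as step 8 -> [5 6 4 5 6]

Answer: 5 6 4 5 6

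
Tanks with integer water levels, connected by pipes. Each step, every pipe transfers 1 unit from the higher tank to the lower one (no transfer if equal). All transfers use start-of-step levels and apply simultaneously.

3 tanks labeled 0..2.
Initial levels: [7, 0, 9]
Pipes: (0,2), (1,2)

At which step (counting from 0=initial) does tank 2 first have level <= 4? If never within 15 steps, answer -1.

Answer: 7

Derivation:
Step 1: flows [2->0,2->1] -> levels [8 1 7]
Step 2: flows [0->2,2->1] -> levels [7 2 7]
Step 3: flows [0=2,2->1] -> levels [7 3 6]
Step 4: flows [0->2,2->1] -> levels [6 4 6]
Step 5: flows [0=2,2->1] -> levels [6 5 5]
Step 6: flows [0->2,1=2] -> levels [5 5 6]
Step 7: flows [2->0,2->1] -> levels [6 6 4]
Tank 2 first reaches <=4 at step 7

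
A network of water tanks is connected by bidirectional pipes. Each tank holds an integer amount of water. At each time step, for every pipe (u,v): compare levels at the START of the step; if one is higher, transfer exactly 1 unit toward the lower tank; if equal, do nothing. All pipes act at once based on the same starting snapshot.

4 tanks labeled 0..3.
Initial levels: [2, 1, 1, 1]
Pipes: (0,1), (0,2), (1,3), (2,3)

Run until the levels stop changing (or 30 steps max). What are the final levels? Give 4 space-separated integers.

Step 1: flows [0->1,0->2,1=3,2=3] -> levels [0 2 2 1]
Step 2: flows [1->0,2->0,1->3,2->3] -> levels [2 0 0 3]
Step 3: flows [0->1,0->2,3->1,3->2] -> levels [0 2 2 1]
  -> period-2 cycle: step 3 state = step 1 state; never stabilizes
  -> state at step 30: (30-1) mod 2 = 1, same as step 2 -> [2 0 0 3]

Answer: 2 0 0 3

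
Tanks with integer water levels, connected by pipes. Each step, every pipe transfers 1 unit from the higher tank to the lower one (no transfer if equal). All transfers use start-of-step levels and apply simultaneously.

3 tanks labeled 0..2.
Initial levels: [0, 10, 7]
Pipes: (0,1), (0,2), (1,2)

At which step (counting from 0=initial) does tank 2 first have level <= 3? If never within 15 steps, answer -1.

Step 1: flows [1->0,2->0,1->2] -> levels [2 8 7]
Step 2: flows [1->0,2->0,1->2] -> levels [4 6 7]
Step 3: flows [1->0,2->0,2->1] -> levels [6 6 5]
Step 4: flows [0=1,0->2,1->2] -> levels [5 5 7]
Step 5: flows [0=1,2->0,2->1] -> levels [6 6 5]
  -> period-2 cycle (repeats step 3); tank 2 never drops to <=3
Tank 2 never reaches <=3 within 15 steps

Answer: -1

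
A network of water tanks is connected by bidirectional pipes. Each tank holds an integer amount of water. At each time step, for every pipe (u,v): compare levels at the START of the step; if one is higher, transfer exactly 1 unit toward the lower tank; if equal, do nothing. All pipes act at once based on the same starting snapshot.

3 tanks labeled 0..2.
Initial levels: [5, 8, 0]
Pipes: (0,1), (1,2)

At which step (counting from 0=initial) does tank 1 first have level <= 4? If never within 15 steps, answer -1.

Answer: 4

Derivation:
Step 1: flows [1->0,1->2] -> levels [6 6 1]
Step 2: flows [0=1,1->2] -> levels [6 5 2]
Step 3: flows [0->1,1->2] -> levels [5 5 3]
Step 4: flows [0=1,1->2] -> levels [5 4 4]
Tank 1 first reaches <=4 at step 4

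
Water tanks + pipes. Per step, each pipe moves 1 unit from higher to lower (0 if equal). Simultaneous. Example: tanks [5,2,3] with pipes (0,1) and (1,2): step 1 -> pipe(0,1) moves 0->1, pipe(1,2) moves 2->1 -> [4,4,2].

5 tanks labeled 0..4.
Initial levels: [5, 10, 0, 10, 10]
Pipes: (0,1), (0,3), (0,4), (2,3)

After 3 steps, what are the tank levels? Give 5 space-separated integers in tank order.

Answer: 7 9 3 7 9

Derivation:
Step 1: flows [1->0,3->0,4->0,3->2] -> levels [8 9 1 8 9]
Step 2: flows [1->0,0=3,4->0,3->2] -> levels [10 8 2 7 8]
Step 3: flows [0->1,0->3,0->4,3->2] -> levels [7 9 3 7 9]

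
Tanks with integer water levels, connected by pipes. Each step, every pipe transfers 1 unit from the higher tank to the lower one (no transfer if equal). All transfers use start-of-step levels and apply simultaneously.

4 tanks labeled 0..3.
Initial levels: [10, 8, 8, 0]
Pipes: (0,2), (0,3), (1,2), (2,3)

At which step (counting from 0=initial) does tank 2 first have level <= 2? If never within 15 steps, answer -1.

Step 1: flows [0->2,0->3,1=2,2->3] -> levels [8 8 8 2]
Step 2: flows [0=2,0->3,1=2,2->3] -> levels [7 8 7 4]
Step 3: flows [0=2,0->3,1->2,2->3] -> levels [6 7 7 6]
Step 4: flows [2->0,0=3,1=2,2->3] -> levels [7 7 5 7]
Step 5: flows [0->2,0=3,1->2,3->2] -> levels [6 6 8 6]
Step 6: flows [2->0,0=3,2->1,2->3] -> levels [7 7 5 7]
  -> period-2 cycle (repeats step 4); tank 2 never drops to <=2
Tank 2 never reaches <=2 within 15 steps

Answer: -1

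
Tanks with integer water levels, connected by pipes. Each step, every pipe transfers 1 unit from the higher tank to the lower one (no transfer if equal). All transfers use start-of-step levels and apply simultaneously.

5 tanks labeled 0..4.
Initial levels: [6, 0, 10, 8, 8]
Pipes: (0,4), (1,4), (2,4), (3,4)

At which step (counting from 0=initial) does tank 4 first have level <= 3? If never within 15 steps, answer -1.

Step 1: flows [4->0,4->1,2->4,3=4] -> levels [7 1 9 8 7]
Step 2: flows [0=4,4->1,2->4,3->4] -> levels [7 2 8 7 8]
Step 3: flows [4->0,4->1,2=4,4->3] -> levels [8 3 8 8 5]
Step 4: flows [0->4,4->1,2->4,3->4] -> levels [7 4 7 7 7]
Step 5: flows [0=4,4->1,2=4,3=4] -> levels [7 5 7 7 6]
Step 6: flows [0->4,4->1,2->4,3->4] -> levels [6 6 6 6 8]
Step 7: flows [4->0,4->1,4->2,4->3] -> levels [7 7 7 7 4]
Step 8: flows [0->4,1->4,2->4,3->4] -> levels [6 6 6 6 8]
  -> period-2 cycle (repeats step 6); tank 4 never drops to <=3
Tank 4 never reaches <=3 within 15 steps

Answer: -1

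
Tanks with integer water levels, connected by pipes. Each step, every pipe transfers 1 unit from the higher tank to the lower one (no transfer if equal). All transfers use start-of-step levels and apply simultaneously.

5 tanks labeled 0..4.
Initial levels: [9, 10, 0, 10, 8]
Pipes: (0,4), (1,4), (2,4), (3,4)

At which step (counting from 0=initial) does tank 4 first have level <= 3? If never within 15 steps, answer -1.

Step 1: flows [0->4,1->4,4->2,3->4] -> levels [8 9 1 9 10]
Step 2: flows [4->0,4->1,4->2,4->3] -> levels [9 10 2 10 6]
Step 3: flows [0->4,1->4,4->2,3->4] -> levels [8 9 3 9 8]
Step 4: flows [0=4,1->4,4->2,3->4] -> levels [8 8 4 8 9]
Step 5: flows [4->0,4->1,4->2,4->3] -> levels [9 9 5 9 5]
Step 6: flows [0->4,1->4,2=4,3->4] -> levels [8 8 5 8 8]
Step 7: flows [0=4,1=4,4->2,3=4] -> levels [8 8 6 8 7]
Step 8: flows [0->4,1->4,4->2,3->4] -> levels [7 7 7 7 9]
Step 9: flows [4->0,4->1,4->2,4->3] -> levels [8 8 8 8 5]
Step 10: flows [0->4,1->4,2->4,3->4] -> levels [7 7 7 7 9]
  -> period-2 cycle (repeats step 8); tank 4 never drops to <=3
Tank 4 never reaches <=3 within 15 steps

Answer: -1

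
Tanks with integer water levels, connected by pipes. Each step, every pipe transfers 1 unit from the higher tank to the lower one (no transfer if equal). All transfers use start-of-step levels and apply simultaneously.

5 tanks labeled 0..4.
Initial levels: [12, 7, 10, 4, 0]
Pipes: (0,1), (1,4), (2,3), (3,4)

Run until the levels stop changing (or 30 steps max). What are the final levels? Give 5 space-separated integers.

Step 1: flows [0->1,1->4,2->3,3->4] -> levels [11 7 9 4 2]
Step 2: flows [0->1,1->4,2->3,3->4] -> levels [10 7 8 4 4]
Step 3: flows [0->1,1->4,2->3,3=4] -> levels [9 7 7 5 5]
Step 4: flows [0->1,1->4,2->3,3=4] -> levels [8 7 6 6 6]
Step 5: flows [0->1,1->4,2=3,3=4] -> levels [7 7 6 6 7]
Step 6: flows [0=1,1=4,2=3,4->3] -> levels [7 7 6 7 6]
Step 7: flows [0=1,1->4,3->2,3->4] -> levels [7 6 7 5 8]
Step 8: flows [0->1,4->1,2->3,4->3] -> levels [6 8 6 7 6]
Step 9: flows [1->0,1->4,3->2,3->4] -> levels [7 6 7 5 8]
  -> period-2 cycle: step 9 state = step 7 state; never stabilizes
  -> state at step 30: (30-7) mod 2 = 1, same as step 8 -> [6 8 6 7 6]

Answer: 6 8 6 7 6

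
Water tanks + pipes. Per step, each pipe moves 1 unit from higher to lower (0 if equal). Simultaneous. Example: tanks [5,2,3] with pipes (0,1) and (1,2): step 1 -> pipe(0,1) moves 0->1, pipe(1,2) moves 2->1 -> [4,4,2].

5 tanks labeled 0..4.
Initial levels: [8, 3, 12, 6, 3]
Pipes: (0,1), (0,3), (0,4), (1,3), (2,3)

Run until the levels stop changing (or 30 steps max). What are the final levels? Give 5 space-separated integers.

Answer: 5 8 7 6 6

Derivation:
Step 1: flows [0->1,0->3,0->4,3->1,2->3] -> levels [5 5 11 7 4]
Step 2: flows [0=1,3->0,0->4,3->1,2->3] -> levels [5 6 10 6 5]
Step 3: flows [1->0,3->0,0=4,1=3,2->3] -> levels [7 5 9 6 5]
Step 4: flows [0->1,0->3,0->4,3->1,2->3] -> levels [4 7 8 7 6]
Step 5: flows [1->0,3->0,4->0,1=3,2->3] -> levels [7 6 7 7 5]
Step 6: flows [0->1,0=3,0->4,3->1,2=3] -> levels [5 8 7 6 6]
Step 7: flows [1->0,3->0,4->0,1->3,2->3] -> levels [8 6 6 7 5]
Step 8: flows [0->1,0->3,0->4,3->1,3->2] -> levels [5 8 7 6 6]
  -> period-2 cycle: step 8 state = step 6 state; never stabilizes
  -> state at step 30: (30-6) mod 2 = 0, same as step 6 -> [5 8 7 6 6]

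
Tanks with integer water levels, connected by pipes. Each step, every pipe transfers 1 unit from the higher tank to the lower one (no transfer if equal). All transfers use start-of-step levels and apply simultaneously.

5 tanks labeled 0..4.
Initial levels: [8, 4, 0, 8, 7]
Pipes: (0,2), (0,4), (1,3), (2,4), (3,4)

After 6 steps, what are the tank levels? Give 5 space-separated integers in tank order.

Answer: 6 5 5 7 4

Derivation:
Step 1: flows [0->2,0->4,3->1,4->2,3->4] -> levels [6 5 2 6 8]
Step 2: flows [0->2,4->0,3->1,4->2,4->3] -> levels [6 6 4 6 5]
Step 3: flows [0->2,0->4,1=3,4->2,3->4] -> levels [4 6 6 5 6]
Step 4: flows [2->0,4->0,1->3,2=4,4->3] -> levels [6 5 5 7 4]
Step 5: flows [0->2,0->4,3->1,2->4,3->4] -> levels [4 6 5 5 7]
Step 6: flows [2->0,4->0,1->3,4->2,4->3] -> levels [6 5 5 7 4]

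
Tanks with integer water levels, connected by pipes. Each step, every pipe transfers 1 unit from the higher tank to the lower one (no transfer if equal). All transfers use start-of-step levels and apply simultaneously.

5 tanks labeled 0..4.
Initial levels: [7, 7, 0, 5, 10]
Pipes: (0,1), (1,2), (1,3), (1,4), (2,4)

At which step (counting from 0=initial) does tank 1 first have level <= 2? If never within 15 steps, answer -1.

Step 1: flows [0=1,1->2,1->3,4->1,4->2] -> levels [7 6 2 6 8]
Step 2: flows [0->1,1->2,1=3,4->1,4->2] -> levels [6 7 4 6 6]
Step 3: flows [1->0,1->2,1->3,1->4,4->2] -> levels [7 3 6 7 6]
Step 4: flows [0->1,2->1,3->1,4->1,2=4] -> levels [6 7 5 6 5]
Step 5: flows [1->0,1->2,1->3,1->4,2=4] -> levels [7 3 6 7 6]
  -> period-2 cycle (repeats step 3); tank 1 never drops to <=2
Tank 1 never reaches <=2 within 15 steps

Answer: -1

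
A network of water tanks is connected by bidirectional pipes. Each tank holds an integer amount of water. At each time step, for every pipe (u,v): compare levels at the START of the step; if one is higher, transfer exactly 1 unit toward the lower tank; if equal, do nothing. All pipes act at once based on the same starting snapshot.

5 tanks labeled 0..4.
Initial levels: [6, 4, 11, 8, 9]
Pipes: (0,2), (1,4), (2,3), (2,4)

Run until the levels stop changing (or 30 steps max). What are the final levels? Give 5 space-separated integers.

Answer: 8 7 9 8 6

Derivation:
Step 1: flows [2->0,4->1,2->3,2->4] -> levels [7 5 8 9 9]
Step 2: flows [2->0,4->1,3->2,4->2] -> levels [8 6 9 8 7]
Step 3: flows [2->0,4->1,2->3,2->4] -> levels [9 7 6 9 7]
Step 4: flows [0->2,1=4,3->2,4->2] -> levels [8 7 9 8 6]
Step 5: flows [2->0,1->4,2->3,2->4] -> levels [9 6 6 9 8]
Step 6: flows [0->2,4->1,3->2,4->2] -> levels [8 7 9 8 6]
  -> period-2 cycle: step 6 state = step 4 state; never stabilizes
  -> state at step 30: (30-4) mod 2 = 0, same as step 4 -> [8 7 9 8 6]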